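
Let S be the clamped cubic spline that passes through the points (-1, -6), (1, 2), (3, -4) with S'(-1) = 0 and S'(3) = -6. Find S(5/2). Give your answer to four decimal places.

-1.1641

With m_i denoting the second derivative at x_i, h_i = 2, 2, and Δ_i = (y_(i+1) − y_i)/h_i = 4, -3:
  2·m_0 + 8·m_1 + 2·m_2 = 6(Δ_1 - Δ_0) = -42
Clamped end conditions give two more equations: 2h_0·m_0 + h_0·m_1 = 6(Δ_0 - S'(-1)) = 24 and h_1·m_1 + 2h_1·m_2 = 6(S'(3) - Δ_1) = -18.
Solving: m_0 = 39/4, m_1 = -15/2, m_2 = -3/4.
On [1, 3], S(t) = 2 + 9/4·(t - 1) - 15/4·(t - 1)² + 9/16·(t - 1)³.
With (t - 1) = 3/2: S(5/2) = -149/128.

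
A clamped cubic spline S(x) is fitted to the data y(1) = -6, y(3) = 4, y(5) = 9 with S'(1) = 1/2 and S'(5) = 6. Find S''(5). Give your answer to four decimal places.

Put M_i = S'' at the i-th knot. Here h = (2, 2) and Δ = (5, 5/2), so the interior equations h_(i-1)·M_(i-1) + 2(h_(i-1)+h_i)·M_i + h_i·M_(i+1) = 6(Δ_i − Δ_(i-1)) read
  2·M_0 + 8·M_1 + 2·M_2 = 6(Δ_1 - Δ_0) = -15
Clamped end conditions give two more equations: 2h_0·M_0 + h_0·M_1 = 6(Δ_0 - S'(1)) = 27 and h_1·M_1 + 2h_1·M_2 = 6(S'(5) - Δ_1) = 21.
Solving the tridiagonal system: M_0 = 10, M_1 = -13/2, M_2 = 17/2.

8.5000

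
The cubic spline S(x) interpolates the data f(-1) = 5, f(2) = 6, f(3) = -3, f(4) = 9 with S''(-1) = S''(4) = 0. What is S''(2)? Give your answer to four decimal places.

Put m_i = S'' at the i-th knot. Here h = (3, 1, 1) and Δ = (1/3, -9, 12), so the interior equations h_(i-1)·m_(i-1) + 2(h_(i-1)+h_i)·m_i + h_i·m_(i+1) = 6(Δ_i − Δ_(i-1)) read
  3·m_0 + 8·m_1 + 1·m_2 = 6(Δ_1 - Δ_0) = -56
  1·m_1 + 4·m_2 + 1·m_3 = 6(Δ_2 - Δ_1) = 126
Natural end conditions: m_0 = m_3 = 0.
Hence m_0 = 0, m_1 = -350/31, m_2 = 1064/31, m_3 = 0.

-11.2903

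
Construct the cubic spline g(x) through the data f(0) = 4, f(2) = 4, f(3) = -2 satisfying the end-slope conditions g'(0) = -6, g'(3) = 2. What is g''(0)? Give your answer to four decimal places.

Put M_i = g'' at the i-th knot. Here h = (2, 1) and Δ = (0, -6), so the interior equations h_(i-1)·M_(i-1) + 2(h_(i-1)+h_i)·M_i + h_i·M_(i+1) = 6(Δ_i − Δ_(i-1)) read
  2·M_0 + 6·M_1 + 1·M_2 = 6(Δ_1 - Δ_0) = -36
Clamped end conditions give two more equations: 2h_0·M_0 + h_0·M_1 = 6(Δ_0 - g'(0)) = 36 and h_1·M_1 + 2h_1·M_2 = 6(g'(3) - Δ_1) = 48.
Forward elimination and back-substitution give M_0 = 53/3, M_1 = -52/3, M_2 = 98/3.

17.6667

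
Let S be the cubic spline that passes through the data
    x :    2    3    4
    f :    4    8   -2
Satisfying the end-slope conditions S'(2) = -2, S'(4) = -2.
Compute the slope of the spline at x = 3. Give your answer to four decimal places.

Put M_i = S'' at the i-th knot. Here h = (1, 1) and Δ = (4, -10), so the interior equations h_(i-1)·M_(i-1) + 2(h_(i-1)+h_i)·M_i + h_i·M_(i+1) = 6(Δ_i − Δ_(i-1)) read
  1·M_0 + 4·M_1 + 1·M_2 = 6(Δ_1 - Δ_0) = -84
Clamped end conditions give two more equations: 2h_0·M_0 + h_0·M_1 = 6(Δ_0 - S'(2)) = 36 and h_1·M_1 + 2h_1·M_2 = 6(S'(4) - Δ_1) = 48.
Hence M_0 = 39, M_1 = -42, M_2 = 45.
On [3, 4], S'(x) = b_1 + 2c_1·(x - 3) + 3d_1·(x - 3)² with b_1 = Δ_1 - h_1(2M_1 + M_2)/6 = -7/2, c_1 = M_1/2 = -21, d_1 = (M_2 - M_1)/(6h_1) = 29/2. So S'(3) = -7/2.

-3.5000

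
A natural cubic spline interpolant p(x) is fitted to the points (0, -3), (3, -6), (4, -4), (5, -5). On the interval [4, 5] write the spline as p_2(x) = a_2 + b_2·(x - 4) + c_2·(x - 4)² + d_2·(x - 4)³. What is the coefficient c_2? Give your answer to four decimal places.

With m_i denoting the second derivative at x_i, h_i = 3, 1, 1, and Δ_i = (y_(i+1) − y_i)/h_i = -1, 2, -1:
  3·m_0 + 8·m_1 + 1·m_2 = 6(Δ_1 - Δ_0) = 18
  1·m_1 + 4·m_2 + 1·m_3 = 6(Δ_2 - Δ_1) = -18
Natural end conditions: m_0 = m_3 = 0.
Forward elimination and back-substitution give m_0 = 0, m_1 = 90/31, m_2 = -162/31, m_3 = 0.
On [4, 5], with p_2(x) = a_2 + b_2·(x - 4) + c_2·(x - 4)² + d_2·(x - 4)³: c_2 = m_2/2 = -81/31, d_2 = (m_3 - m_2)/(6h_2) = 27/31, b_2 = Δ_2 - h_2(2m_2 + m_3)/6 = 23/31.

-2.6129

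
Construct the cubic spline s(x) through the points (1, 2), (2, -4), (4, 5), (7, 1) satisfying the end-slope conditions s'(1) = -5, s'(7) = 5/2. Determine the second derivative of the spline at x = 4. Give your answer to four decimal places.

Write σ_i for s''(x_i). With h_i = 1, 2, 3 and divided differences Δ_i = -6, 9/2, -4/3, the continuity of s' gives the tridiagonal system
  1·σ_0 + 6·σ_1 + 2·σ_2 = 6(Δ_1 - Δ_0) = 63
  2·σ_1 + 10·σ_2 + 3·σ_3 = 6(Δ_2 - Δ_1) = -35
Clamped end conditions give two more equations: 2h_0·σ_0 + h_0·σ_1 = 6(Δ_0 - s'(1)) = -6 and h_2·σ_2 + 2h_2·σ_3 = 6(s'(7) - Δ_2) = 23.
Solving: σ_0 = -607/57, σ_1 = 872/57, σ_2 = -517/57, σ_3 = 159/19.

-9.0702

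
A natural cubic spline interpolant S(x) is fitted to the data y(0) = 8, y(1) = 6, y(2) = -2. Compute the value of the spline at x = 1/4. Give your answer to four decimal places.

Put m_i = S'' at the i-th knot. Here h = (1, 1) and Δ = (-2, -8), so the interior equations h_(i-1)·m_(i-1) + 2(h_(i-1)+h_i)·m_i + h_i·m_(i+1) = 6(Δ_i − Δ_(i-1)) read
  1·m_0 + 4·m_1 + 1·m_2 = 6(Δ_1 - Δ_0) = -36
Natural end conditions: m_0 = m_2 = 0.
Solving: m_0 = 0, m_1 = -9, m_2 = 0.
On [0, 1], S(x) = 8 - 1/2·x + 0·x² - 3/2·x³.
With x = 1/4: S(1/4) = 1005/128.

7.8516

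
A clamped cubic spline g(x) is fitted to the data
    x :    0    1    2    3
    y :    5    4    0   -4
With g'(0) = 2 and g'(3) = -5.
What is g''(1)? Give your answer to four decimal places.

Let m_i = g''(x_i). Step sizes h_i = 1, 1, 1; slopes of the chords Δ_i = (y_(i+1) - y_i)/h_i = -1, -4, -4.
  1·m_0 + 4·m_1 + 1·m_2 = 6(Δ_1 - Δ_0) = -18
  1·m_1 + 4·m_2 + 1·m_3 = 6(Δ_2 - Δ_1) = 0
Clamped end conditions give two more equations: 2h_0·m_0 + h_0·m_1 = 6(Δ_0 - g'(0)) = -18 and h_2·m_2 + 2h_2·m_3 = 6(g'(3) - Δ_2) = -6.
Solving: m_0 = -112/15, m_1 = -46/15, m_2 = 26/15, m_3 = -58/15.

-3.0667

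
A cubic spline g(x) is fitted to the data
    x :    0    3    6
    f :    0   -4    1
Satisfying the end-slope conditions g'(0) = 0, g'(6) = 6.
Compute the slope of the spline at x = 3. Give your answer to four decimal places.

Write M_i for g''(x_i). With h_i = 3, 3 and divided differences Δ_i = -4/3, 5/3, the continuity of g' gives the tridiagonal system
  3·M_0 + 12·M_1 + 3·M_2 = 6(Δ_1 - Δ_0) = 18
Clamped end conditions give two more equations: 2h_0·M_0 + h_0·M_1 = 6(Δ_0 - g'(0)) = -8 and h_1·M_1 + 2h_1·M_2 = 6(g'(6) - Δ_1) = 26.
Forward elimination and back-substitution give M_0 = -11/6, M_1 = 1, M_2 = 23/6.
On [3, 6], g'(x) = b_1 + 2c_1·(x - 3) + 3d_1·(x - 3)² with b_1 = Δ_1 - h_1(2M_1 + M_2)/6 = -5/4, c_1 = M_1/2 = 1/2, d_1 = (M_2 - M_1)/(6h_1) = 17/108. So g'(3) = -5/4.

-1.2500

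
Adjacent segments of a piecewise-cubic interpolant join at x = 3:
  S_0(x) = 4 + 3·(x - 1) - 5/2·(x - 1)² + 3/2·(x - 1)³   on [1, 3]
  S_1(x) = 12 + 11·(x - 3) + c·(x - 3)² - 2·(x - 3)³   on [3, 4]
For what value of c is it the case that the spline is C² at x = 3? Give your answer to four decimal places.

6.5000

S_0''(x) = -5 + 9·(x - 1), so S_0''(3) = 13. On the right, S_1''(3) = 2c, so c = 13/2.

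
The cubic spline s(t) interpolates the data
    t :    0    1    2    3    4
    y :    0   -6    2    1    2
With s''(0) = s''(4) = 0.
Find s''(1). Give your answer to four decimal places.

Let M_i = s''(x_i). Step sizes h_i = 1, 1, 1, 1; slopes of the chords Δ_i = (y_(i+1) - y_i)/h_i = -6, 8, -1, 1.
  1·M_0 + 4·M_1 + 1·M_2 = 6(Δ_1 - Δ_0) = 84
  1·M_1 + 4·M_2 + 1·M_3 = 6(Δ_2 - Δ_1) = -54
  1·M_2 + 4·M_3 + 1·M_4 = 6(Δ_3 - Δ_2) = 12
Natural end conditions: M_0 = M_4 = 0.
Solving the tridiagonal system: M_0 = 0, M_1 = 186/7, M_2 = -156/7, M_3 = 60/7, M_4 = 0.

26.5714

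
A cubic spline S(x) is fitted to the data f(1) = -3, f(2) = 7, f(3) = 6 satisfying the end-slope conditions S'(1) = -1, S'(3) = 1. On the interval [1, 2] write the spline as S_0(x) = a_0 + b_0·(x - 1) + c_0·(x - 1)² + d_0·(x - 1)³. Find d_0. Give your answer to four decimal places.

Write M_i for S''(x_i). With h_i = 1, 1 and divided differences Δ_i = 10, -1, the continuity of S' gives the tridiagonal system
  1·M_0 + 4·M_1 + 1·M_2 = 6(Δ_1 - Δ_0) = -66
Clamped end conditions give two more equations: 2h_0·M_0 + h_0·M_1 = 6(Δ_0 - S'(1)) = 66 and h_1·M_1 + 2h_1·M_2 = 6(S'(3) - Δ_1) = 12.
Solving the tridiagonal system: M_0 = 101/2, M_1 = -35, M_2 = 47/2.
On [1, 2], with S_0(x) = a_0 + b_0·(x - 1) + c_0·(x - 1)² + d_0·(x - 1)³: c_0 = M_0/2 = 101/4, d_0 = (M_1 - M_0)/(6h_0) = -57/4, b_0 = Δ_0 - h_0(2M_0 + M_1)/6 = -1.

-14.2500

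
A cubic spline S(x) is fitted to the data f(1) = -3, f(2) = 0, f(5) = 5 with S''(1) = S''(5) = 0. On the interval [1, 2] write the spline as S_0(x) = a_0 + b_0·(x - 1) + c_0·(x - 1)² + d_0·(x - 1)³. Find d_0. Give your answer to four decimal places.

-0.1667

Write M_i for S''(x_i). With h_i = 1, 3 and divided differences Δ_i = 3, 5/3, the continuity of S' gives the tridiagonal system
  1·M_0 + 8·M_1 + 3·M_2 = 6(Δ_1 - Δ_0) = -8
Natural end conditions: M_0 = M_2 = 0.
Solving: M_0 = 0, M_1 = -1, M_2 = 0.
On [1, 2], with S_0(x) = a_0 + b_0·(x - 1) + c_0·(x - 1)² + d_0·(x - 1)³: c_0 = M_0/2 = 0, d_0 = (M_1 - M_0)/(6h_0) = -1/6, b_0 = Δ_0 - h_0(2M_0 + M_1)/6 = 19/6.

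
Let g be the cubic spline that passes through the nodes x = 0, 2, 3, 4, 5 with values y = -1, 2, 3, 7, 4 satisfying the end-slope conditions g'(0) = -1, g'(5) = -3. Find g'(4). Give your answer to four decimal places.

0.6524

Put σ_i = g'' at the i-th knot. Here h = (2, 1, 1, 1) and Δ = (3/2, 1, 4, -3), so the interior equations h_(i-1)·σ_(i-1) + 2(h_(i-1)+h_i)·σ_i + h_i·σ_(i+1) = 6(Δ_i − Δ_(i-1)) read
  2·σ_0 + 6·σ_1 + 1·σ_2 = 6(Δ_1 - Δ_0) = -3
  1·σ_1 + 4·σ_2 + 1·σ_3 = 6(Δ_2 - Δ_1) = 18
  1·σ_2 + 4·σ_3 + 1·σ_4 = 6(Δ_3 - Δ_2) = -42
Clamped end conditions give two more equations: 2h_0·σ_0 + h_0·σ_1 = 6(Δ_0 - g'(0)) = 15 and h_3·σ_3 + 2h_3·σ_4 = 6(g'(5) - Δ_3) = 0.
Forward elimination and back-substitution give σ_0 = 937/164, σ_1 = -161/41, σ_2 = 749/82, σ_3 = -599/41, σ_4 = 599/82.
On [4, 5], g'(x) = b_3 + 2c_3·(x - 4) + 3d_3·(x - 4)² with b_3 = Δ_3 - h_3(2σ_3 + σ_4)/6 = 107/164, c_3 = σ_3/2 = -599/82, d_3 = (σ_4 - σ_3)/(6h_3) = 599/164. So g'(4) = 107/164.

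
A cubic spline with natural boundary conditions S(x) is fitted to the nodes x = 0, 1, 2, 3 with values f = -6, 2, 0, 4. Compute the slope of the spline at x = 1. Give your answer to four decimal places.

Put M_i = S'' at the i-th knot. Here h = (1, 1, 1) and Δ = (8, -2, 4), so the interior equations h_(i-1)·M_(i-1) + 2(h_(i-1)+h_i)·M_i + h_i·M_(i+1) = 6(Δ_i − Δ_(i-1)) read
  1·M_0 + 4·M_1 + 1·M_2 = 6(Δ_1 - Δ_0) = -60
  1·M_1 + 4·M_2 + 1·M_3 = 6(Δ_2 - Δ_1) = 36
Natural end conditions: M_0 = M_3 = 0.
Solving: M_0 = 0, M_1 = -92/5, M_2 = 68/5, M_3 = 0.
On [1, 2], S'(x) = b_1 + 2c_1·(x - 1) + 3d_1·(x - 1)² with b_1 = Δ_1 - h_1(2M_1 + M_2)/6 = 28/15, c_1 = M_1/2 = -46/5, d_1 = (M_2 - M_1)/(6h_1) = 16/3. So S'(1) = 28/15.

1.8667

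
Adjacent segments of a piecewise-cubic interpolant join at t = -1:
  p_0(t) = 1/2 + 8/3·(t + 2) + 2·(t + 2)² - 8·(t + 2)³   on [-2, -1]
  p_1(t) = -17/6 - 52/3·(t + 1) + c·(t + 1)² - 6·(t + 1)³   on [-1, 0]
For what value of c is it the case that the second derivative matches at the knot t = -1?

p_0''(t) = 4 - 48·(t + 2), so p_0''(-1) = -44. On the right, p_1''(-1) = 2c, so c = -22.

-22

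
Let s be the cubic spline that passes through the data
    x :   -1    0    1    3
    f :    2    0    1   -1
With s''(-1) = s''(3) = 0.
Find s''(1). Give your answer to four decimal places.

Let M_i = s''(x_i). Step sizes h_i = 1, 1, 2; slopes of the chords Δ_i = (y_(i+1) - y_i)/h_i = -2, 1, -1.
  1·M_0 + 4·M_1 + 1·M_2 = 6(Δ_1 - Δ_0) = 18
  1·M_1 + 6·M_2 + 2·M_3 = 6(Δ_2 - Δ_1) = -12
Natural end conditions: M_0 = M_3 = 0.
Forward elimination and back-substitution give M_0 = 0, M_1 = 120/23, M_2 = -66/23, M_3 = 0.

-2.8696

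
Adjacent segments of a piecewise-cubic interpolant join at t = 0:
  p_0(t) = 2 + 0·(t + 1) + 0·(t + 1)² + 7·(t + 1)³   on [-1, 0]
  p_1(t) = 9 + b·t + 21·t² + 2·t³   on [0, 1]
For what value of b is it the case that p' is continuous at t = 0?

p_0'(t) = 0 + 0·(t + 1) + 21·(t + 1)², so p_0'(0) = 21. On the right, p_1'(0) = b, so b = 21.

21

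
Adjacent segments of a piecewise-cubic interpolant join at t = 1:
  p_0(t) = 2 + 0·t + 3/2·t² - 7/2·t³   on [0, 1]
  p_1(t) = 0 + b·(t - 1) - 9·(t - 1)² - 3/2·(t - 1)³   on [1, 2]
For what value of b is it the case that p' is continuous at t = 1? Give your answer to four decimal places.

-7.5000

p_0'(t) = 0 + 3·t - 21/2·t², so p_0'(1) = -15/2. On the right, p_1'(1) = b, so b = -15/2.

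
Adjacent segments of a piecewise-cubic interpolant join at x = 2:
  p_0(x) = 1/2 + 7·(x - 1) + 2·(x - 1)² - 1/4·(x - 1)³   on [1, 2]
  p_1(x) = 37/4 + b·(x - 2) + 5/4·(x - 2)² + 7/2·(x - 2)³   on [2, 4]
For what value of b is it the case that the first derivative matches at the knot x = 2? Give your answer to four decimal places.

10.2500

p_0'(x) = 7 + 4·(x - 1) - 3/4·(x - 1)², so p_0'(2) = 41/4. On the right, p_1'(2) = b, so b = 41/4.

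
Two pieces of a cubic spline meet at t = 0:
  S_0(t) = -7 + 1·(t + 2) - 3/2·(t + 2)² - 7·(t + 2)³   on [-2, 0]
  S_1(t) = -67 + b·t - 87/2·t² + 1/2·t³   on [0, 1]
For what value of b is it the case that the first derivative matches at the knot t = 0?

-89

S_0'(t) = 1 - 3·(t + 2) - 21·(t + 2)², so S_0'(0) = -89. On the right, S_1'(0) = b, so b = -89.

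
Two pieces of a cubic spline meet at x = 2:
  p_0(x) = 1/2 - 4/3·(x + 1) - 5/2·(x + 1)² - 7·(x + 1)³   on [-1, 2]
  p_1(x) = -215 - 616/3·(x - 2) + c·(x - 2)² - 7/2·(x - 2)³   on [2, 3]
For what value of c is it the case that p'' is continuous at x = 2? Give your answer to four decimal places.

p_0''(x) = -5 - 42·(x + 1), so p_0''(2) = -131. On the right, p_1''(2) = 2c, so c = -131/2.

-65.5000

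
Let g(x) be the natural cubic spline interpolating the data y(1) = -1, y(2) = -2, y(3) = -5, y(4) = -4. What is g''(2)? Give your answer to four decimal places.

Write M_i for g''(x_i). With h_i = 1, 1, 1 and divided differences Δ_i = -1, -3, 1, the continuity of g' gives the tridiagonal system
  1·M_0 + 4·M_1 + 1·M_2 = 6(Δ_1 - Δ_0) = -12
  1·M_1 + 4·M_2 + 1·M_3 = 6(Δ_2 - Δ_1) = 24
Natural end conditions: M_0 = M_3 = 0.
Solving the tridiagonal system: M_0 = 0, M_1 = -24/5, M_2 = 36/5, M_3 = 0.

-4.8000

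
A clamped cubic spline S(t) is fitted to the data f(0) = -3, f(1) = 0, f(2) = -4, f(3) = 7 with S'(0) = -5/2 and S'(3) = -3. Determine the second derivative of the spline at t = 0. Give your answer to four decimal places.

31.4667

Write M_i for S''(x_i). With h_i = 1, 1, 1 and divided differences Δ_i = 3, -4, 11, the continuity of S' gives the tridiagonal system
  1·M_0 + 4·M_1 + 1·M_2 = 6(Δ_1 - Δ_0) = -42
  1·M_1 + 4·M_2 + 1·M_3 = 6(Δ_2 - Δ_1) = 90
Clamped end conditions give two more equations: 2h_0·M_0 + h_0·M_1 = 6(Δ_0 - S'(0)) = 33 and h_2·M_2 + 2h_2·M_3 = 6(S'(3) - Δ_2) = -84.
Hence M_0 = 472/15, M_1 = -449/15, M_2 = 694/15, M_3 = -977/15.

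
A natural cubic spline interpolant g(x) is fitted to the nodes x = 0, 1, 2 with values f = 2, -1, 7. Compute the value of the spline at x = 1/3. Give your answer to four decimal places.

0.1852

With m_i denoting the second derivative at x_i, h_i = 1, 1, and Δ_i = (y_(i+1) − y_i)/h_i = -3, 8:
  1·m_0 + 4·m_1 + 1·m_2 = 6(Δ_1 - Δ_0) = 66
Natural end conditions: m_0 = m_2 = 0.
Solving the tridiagonal system: m_0 = 0, m_1 = 33/2, m_2 = 0.
On [0, 1], g(x) = 2 - 23/4·x + 0·x² + 11/4·x³.
With x = 1/3: g(1/3) = 5/27.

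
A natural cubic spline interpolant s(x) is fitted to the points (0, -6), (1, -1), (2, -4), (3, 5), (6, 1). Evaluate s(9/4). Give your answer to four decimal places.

Let M_i = s''(x_i). Step sizes h_i = 1, 1, 1, 3; slopes of the chords Δ_i = (y_(i+1) - y_i)/h_i = 5, -3, 9, -4/3.
  1·M_0 + 4·M_1 + 1·M_2 = 6(Δ_1 - Δ_0) = -48
  1·M_1 + 4·M_2 + 1·M_3 = 6(Δ_2 - Δ_1) = 72
  1·M_2 + 8·M_3 + 3·M_4 = 6(Δ_3 - Δ_2) = -62
Natural end conditions: M_0 = M_4 = 0.
Forward elimination and back-substitution give M_0 = 0, M_1 = -1063/58, M_2 = 734/29, M_3 = -633/58, M_4 = 0.
On [2, 3], s(x) = -4 + 829/348·(x - 2) + 367/29·(x - 2)² - 2101/348·(x - 2)³.
With (x - 2) = 1/4: s(9/4) = -20103/7424.

-2.7078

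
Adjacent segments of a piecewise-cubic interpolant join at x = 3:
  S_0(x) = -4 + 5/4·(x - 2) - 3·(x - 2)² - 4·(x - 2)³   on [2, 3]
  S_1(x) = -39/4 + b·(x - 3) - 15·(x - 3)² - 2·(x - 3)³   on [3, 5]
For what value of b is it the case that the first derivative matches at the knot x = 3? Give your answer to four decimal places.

-16.7500

S_0'(x) = 5/4 - 6·(x - 2) - 12·(x - 2)², so S_0'(3) = -67/4. On the right, S_1'(3) = b, so b = -67/4.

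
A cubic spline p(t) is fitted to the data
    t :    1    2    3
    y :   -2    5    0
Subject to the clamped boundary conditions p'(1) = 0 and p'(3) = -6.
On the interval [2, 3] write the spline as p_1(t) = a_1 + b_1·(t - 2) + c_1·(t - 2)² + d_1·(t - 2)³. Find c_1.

-15

Write M_i for p''(x_i). With h_i = 1, 1 and divided differences Δ_i = 7, -5, the continuity of p' gives the tridiagonal system
  1·M_0 + 4·M_1 + 1·M_2 = 6(Δ_1 - Δ_0) = -72
Clamped end conditions give two more equations: 2h_0·M_0 + h_0·M_1 = 6(Δ_0 - p'(1)) = 42 and h_1·M_1 + 2h_1·M_2 = 6(p'(3) - Δ_1) = -6.
Solving the tridiagonal system: M_0 = 36, M_1 = -30, M_2 = 12.
On [2, 3], with p_1(t) = a_1 + b_1·(t - 2) + c_1·(t - 2)² + d_1·(t - 2)³: c_1 = M_1/2 = -15, d_1 = (M_2 - M_1)/(6h_1) = 7, b_1 = Δ_1 - h_1(2M_1 + M_2)/6 = 3.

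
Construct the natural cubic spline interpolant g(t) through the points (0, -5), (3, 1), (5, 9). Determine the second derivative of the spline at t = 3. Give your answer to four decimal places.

Write M_i for g''(x_i). With h_i = 3, 2 and divided differences Δ_i = 2, 4, the continuity of g' gives the tridiagonal system
  3·M_0 + 10·M_1 + 2·M_2 = 6(Δ_1 - Δ_0) = 12
Natural end conditions: M_0 = M_2 = 0.
Solving the tridiagonal system: M_0 = 0, M_1 = 6/5, M_2 = 0.

1.2000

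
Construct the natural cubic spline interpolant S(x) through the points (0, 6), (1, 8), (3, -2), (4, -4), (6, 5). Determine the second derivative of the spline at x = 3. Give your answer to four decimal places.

Let M_i = S''(x_i). Step sizes h_i = 1, 2, 1, 2; slopes of the chords Δ_i = (y_(i+1) - y_i)/h_i = 2, -5, -2, 9/2.
  1·M_0 + 6·M_1 + 2·M_2 = 6(Δ_1 - Δ_0) = -42
  2·M_1 + 6·M_2 + 1·M_3 = 6(Δ_2 - Δ_1) = 18
  1·M_2 + 6·M_3 + 2·M_4 = 6(Δ_3 - Δ_2) = 39
Natural end conditions: M_0 = M_4 = 0.
Hence M_0 = 0, M_1 = -268/31, M_2 = 153/31, M_3 = 176/31, M_4 = 0.

4.9355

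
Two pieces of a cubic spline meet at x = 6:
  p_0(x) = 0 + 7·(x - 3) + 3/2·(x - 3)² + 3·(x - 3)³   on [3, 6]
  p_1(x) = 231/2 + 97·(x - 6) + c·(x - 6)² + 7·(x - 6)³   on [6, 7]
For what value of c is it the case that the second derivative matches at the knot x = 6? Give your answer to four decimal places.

p_0''(x) = 3 + 18·(x - 3), so p_0''(6) = 57. On the right, p_1''(6) = 2c, so c = 57/2.

28.5000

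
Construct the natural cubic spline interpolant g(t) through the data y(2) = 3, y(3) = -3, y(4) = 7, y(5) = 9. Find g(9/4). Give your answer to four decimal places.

Put m_i = g'' at the i-th knot. Here h = (1, 1, 1) and Δ = (-6, 10, 2), so the interior equations h_(i-1)·m_(i-1) + 2(h_(i-1)+h_i)·m_i + h_i·m_(i+1) = 6(Δ_i − Δ_(i-1)) read
  1·m_0 + 4·m_1 + 1·m_2 = 6(Δ_1 - Δ_0) = 96
  1·m_1 + 4·m_2 + 1·m_3 = 6(Δ_2 - Δ_1) = -48
Natural end conditions: m_0 = m_3 = 0.
Solving: m_0 = 0, m_1 = 144/5, m_2 = -96/5, m_3 = 0.
On [2, 3], g(t) = 3 - 54/5·(t - 2) + 0·(t - 2)² + 24/5·(t - 2)³.
With (t - 2) = 1/4: g(9/4) = 3/8.

0.3750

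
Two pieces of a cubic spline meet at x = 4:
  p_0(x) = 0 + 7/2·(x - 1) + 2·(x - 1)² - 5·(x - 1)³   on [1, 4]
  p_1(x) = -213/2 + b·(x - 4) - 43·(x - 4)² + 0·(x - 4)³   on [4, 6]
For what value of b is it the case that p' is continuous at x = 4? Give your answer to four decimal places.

-119.5000

p_0'(x) = 7/2 + 4·(x - 1) - 15·(x - 1)², so p_0'(4) = -239/2. On the right, p_1'(4) = b, so b = -239/2.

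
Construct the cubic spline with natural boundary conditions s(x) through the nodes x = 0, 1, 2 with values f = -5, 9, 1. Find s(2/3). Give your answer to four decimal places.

6.3704

Write m_i for s''(x_i). With h_i = 1, 1 and divided differences Δ_i = 14, -8, the continuity of s' gives the tridiagonal system
  1·m_0 + 4·m_1 + 1·m_2 = 6(Δ_1 - Δ_0) = -132
Natural end conditions: m_0 = m_2 = 0.
Hence m_0 = 0, m_1 = -33, m_2 = 0.
On [0, 1], s(x) = -5 + 39/2·x + 0·x² - 11/2·x³.
With x = 2/3: s(2/3) = 172/27.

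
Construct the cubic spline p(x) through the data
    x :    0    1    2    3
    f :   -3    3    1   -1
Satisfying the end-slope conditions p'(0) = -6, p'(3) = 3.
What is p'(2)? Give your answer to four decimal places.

-5.2000

Put M_i = p'' at the i-th knot. Here h = (1, 1, 1) and Δ = (6, -2, -2), so the interior equations h_(i-1)·M_(i-1) + 2(h_(i-1)+h_i)·M_i + h_i·M_(i+1) = 6(Δ_i − Δ_(i-1)) read
  1·M_0 + 4·M_1 + 1·M_2 = 6(Δ_1 - Δ_0) = -48
  1·M_1 + 4·M_2 + 1·M_3 = 6(Δ_2 - Δ_1) = 0
Clamped end conditions give two more equations: 2h_0·M_0 + h_0·M_1 = 6(Δ_0 - p'(0)) = 72 and h_2·M_2 + 2h_2·M_3 = 6(p'(3) - Δ_2) = 30.
Solving: M_0 = 242/5, M_1 = -124/5, M_2 = 14/5, M_3 = 68/5.
On [2, 3], p'(x) = b_2 + 2c_2·(x - 2) + 3d_2·(x - 2)² with b_2 = Δ_2 - h_2(2M_2 + M_3)/6 = -26/5, c_2 = M_2/2 = 7/5, d_2 = (M_3 - M_2)/(6h_2) = 9/5. So p'(2) = -26/5.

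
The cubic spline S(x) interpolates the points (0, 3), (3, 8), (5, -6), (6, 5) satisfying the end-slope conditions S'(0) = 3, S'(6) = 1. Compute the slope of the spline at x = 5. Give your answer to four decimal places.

Let M_i = S''(x_i). Step sizes h_i = 3, 2, 1; slopes of the chords Δ_i = (y_(i+1) - y_i)/h_i = 5/3, -7, 11.
  3·M_0 + 10·M_1 + 2·M_2 = 6(Δ_1 - Δ_0) = -52
  2·M_1 + 6·M_2 + 1·M_3 = 6(Δ_2 - Δ_1) = 108
Clamped end conditions give two more equations: 2h_0·M_0 + h_0·M_1 = 6(Δ_0 - S'(0)) = -8 and h_2·M_2 + 2h_2·M_3 = 6(S'(6) - Δ_2) = -60.
Forward elimination and back-substitution give M_0 = 284/57, M_1 = -240/19, M_2 = 564/19, M_3 = -852/19.
On [5, 6], S'(x) = b_2 + 2c_2·(x - 5) + 3d_2·(x - 5)² with b_2 = Δ_2 - h_2(2M_2 + M_3)/6 = 163/19, c_2 = M_2/2 = 282/19, d_2 = (M_3 - M_2)/(6h_2) = -236/19. So S'(5) = 163/19.

8.5789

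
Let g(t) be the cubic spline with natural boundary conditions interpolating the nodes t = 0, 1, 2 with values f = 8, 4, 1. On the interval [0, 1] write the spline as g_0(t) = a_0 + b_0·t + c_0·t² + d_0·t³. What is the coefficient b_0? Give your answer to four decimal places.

-4.2500

Let M_i = g''(x_i). Step sizes h_i = 1, 1; slopes of the chords Δ_i = (y_(i+1) - y_i)/h_i = -4, -3.
  1·M_0 + 4·M_1 + 1·M_2 = 6(Δ_1 - Δ_0) = 6
Natural end conditions: M_0 = M_2 = 0.
Hence M_0 = 0, M_1 = 3/2, M_2 = 0.
On [0, 1], with g_0(t) = a_0 + b_0·t + c_0·t² + d_0·t³: c_0 = M_0/2 = 0, d_0 = (M_1 - M_0)/(6h_0) = 1/4, b_0 = Δ_0 - h_0(2M_0 + M_1)/6 = -17/4.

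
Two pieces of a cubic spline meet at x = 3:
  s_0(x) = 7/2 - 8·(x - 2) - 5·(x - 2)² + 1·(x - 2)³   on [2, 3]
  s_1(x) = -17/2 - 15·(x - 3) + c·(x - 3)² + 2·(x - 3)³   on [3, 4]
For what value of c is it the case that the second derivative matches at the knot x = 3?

s_0''(x) = -10 + 6·(x - 2), so s_0''(3) = -4. On the right, s_1''(3) = 2c, so c = -2.

-2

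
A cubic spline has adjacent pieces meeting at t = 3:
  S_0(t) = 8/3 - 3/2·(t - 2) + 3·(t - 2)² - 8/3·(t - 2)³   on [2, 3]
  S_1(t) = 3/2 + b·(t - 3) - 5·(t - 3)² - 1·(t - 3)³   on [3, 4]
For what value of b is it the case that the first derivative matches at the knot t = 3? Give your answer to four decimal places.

S_0'(t) = -3/2 + 6·(t - 2) - 8·(t - 2)², so S_0'(3) = -7/2. On the right, S_1'(3) = b, so b = -7/2.

-3.5000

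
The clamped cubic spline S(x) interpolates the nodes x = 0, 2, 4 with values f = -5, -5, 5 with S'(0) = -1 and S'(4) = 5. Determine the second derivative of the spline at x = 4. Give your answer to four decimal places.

With M_i denoting the second derivative at x_i, h_i = 2, 2, and Δ_i = (y_(i+1) − y_i)/h_i = 0, 5:
  2·M_0 + 8·M_1 + 2·M_2 = 6(Δ_1 - Δ_0) = 30
Clamped end conditions give two more equations: 2h_0·M_0 + h_0·M_1 = 6(Δ_0 - S'(0)) = 6 and h_1·M_1 + 2h_1·M_2 = 6(S'(4) - Δ_1) = 0.
Forward elimination and back-substitution give M_0 = -3/4, M_1 = 9/2, M_2 = -9/4.

-2.2500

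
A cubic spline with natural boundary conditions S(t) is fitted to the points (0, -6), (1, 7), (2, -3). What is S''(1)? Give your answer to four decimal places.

-34.5000

With σ_i denoting the second derivative at x_i, h_i = 1, 1, and Δ_i = (y_(i+1) − y_i)/h_i = 13, -10:
  1·σ_0 + 4·σ_1 + 1·σ_2 = 6(Δ_1 - Δ_0) = -138
Natural end conditions: σ_0 = σ_2 = 0.
Forward elimination and back-substitution give σ_0 = 0, σ_1 = -69/2, σ_2 = 0.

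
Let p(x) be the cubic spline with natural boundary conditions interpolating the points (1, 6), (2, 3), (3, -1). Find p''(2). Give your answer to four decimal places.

-1.5000

Let m_i = p''(x_i). Step sizes h_i = 1, 1; slopes of the chords Δ_i = (y_(i+1) - y_i)/h_i = -3, -4.
  1·m_0 + 4·m_1 + 1·m_2 = 6(Δ_1 - Δ_0) = -6
Natural end conditions: m_0 = m_2 = 0.
Hence m_0 = 0, m_1 = -3/2, m_2 = 0.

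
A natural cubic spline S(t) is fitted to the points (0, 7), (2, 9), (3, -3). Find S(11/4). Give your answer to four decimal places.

Write σ_i for S''(x_i). With h_i = 2, 1 and divided differences Δ_i = 1, -12, the continuity of S' gives the tridiagonal system
  2·σ_0 + 6·σ_1 + 1·σ_2 = 6(Δ_1 - Δ_0) = -78
Natural end conditions: σ_0 = σ_2 = 0.
Forward elimination and back-substitution give σ_0 = 0, σ_1 = -13, σ_2 = 0.
On [2, 3], S(t) = 9 - 23/3·(t - 2) - 13/2·(t - 2)² + 13/6·(t - 2)³.
With (t - 2) = 3/4: S(11/4) = 65/128.

0.5078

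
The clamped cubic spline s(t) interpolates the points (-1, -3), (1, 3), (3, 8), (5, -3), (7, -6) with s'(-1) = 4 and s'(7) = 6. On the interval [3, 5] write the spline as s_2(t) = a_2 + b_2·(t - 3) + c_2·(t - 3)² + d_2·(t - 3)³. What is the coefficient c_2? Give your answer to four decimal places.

Write σ_i for s''(x_i). With h_i = 2, 2, 2, 2 and divided differences Δ_i = 3, 5/2, -11/2, -3/2, the continuity of s' gives the tridiagonal system
  2·σ_0 + 8·σ_1 + 2·σ_2 = 6(Δ_1 - Δ_0) = -3
  2·σ_1 + 8·σ_2 + 2·σ_3 = 6(Δ_2 - Δ_1) = -48
  2·σ_2 + 8·σ_3 + 2·σ_4 = 6(Δ_3 - Δ_2) = 24
Clamped end conditions give two more equations: 2h_0·σ_0 + h_0·σ_1 = 6(Δ_0 - s'(-1)) = -6 and h_3·σ_3 + 2h_3·σ_4 = 6(s'(7) - Δ_3) = 45.
Forward elimination and back-substitution give σ_0 = -281/112, σ_1 = 113/56, σ_2 = -113/16, σ_3 = 125/56, σ_4 = 1135/112.
On [3, 5], with s_2(t) = a_2 + b_2·(t - 3) + c_2·(t - 3)² + d_2·(t - 3)³: c_2 = σ_2/2 = -113/32, d_2 = (σ_3 - σ_2)/(6h_2) = 347/448, b_2 = Δ_2 - h_2(2σ_2 + σ_3)/6 = -43/28.

-3.5313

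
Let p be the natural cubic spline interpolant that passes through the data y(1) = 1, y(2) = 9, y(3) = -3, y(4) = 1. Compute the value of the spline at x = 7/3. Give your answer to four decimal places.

5.7111

Put m_i = p'' at the i-th knot. Here h = (1, 1, 1) and Δ = (8, -12, 4), so the interior equations h_(i-1)·m_(i-1) + 2(h_(i-1)+h_i)·m_i + h_i·m_(i+1) = 6(Δ_i − Δ_(i-1)) read
  1·m_0 + 4·m_1 + 1·m_2 = 6(Δ_1 - Δ_0) = -120
  1·m_1 + 4·m_2 + 1·m_3 = 6(Δ_2 - Δ_1) = 96
Natural end conditions: m_0 = m_3 = 0.
Forward elimination and back-substitution give m_0 = 0, m_1 = -192/5, m_2 = 168/5, m_3 = 0.
On [2, 3], p(x) = 9 - 24/5·(x - 2) - 96/5·(x - 2)² + 12·(x - 2)³.
With (x - 2) = 1/3: p(7/3) = 257/45.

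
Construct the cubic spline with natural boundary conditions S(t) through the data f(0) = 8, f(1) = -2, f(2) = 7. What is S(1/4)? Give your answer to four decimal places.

Write M_i for S''(x_i). With h_i = 1, 1 and divided differences Δ_i = -10, 9, the continuity of S' gives the tridiagonal system
  1·M_0 + 4·M_1 + 1·M_2 = 6(Δ_1 - Δ_0) = 114
Natural end conditions: M_0 = M_2 = 0.
Solving: M_0 = 0, M_1 = 57/2, M_2 = 0.
On [0, 1], S(t) = 8 - 59/4·t + 0·t² + 19/4·t³.
With t = 1/4: S(1/4) = 1123/256.

4.3867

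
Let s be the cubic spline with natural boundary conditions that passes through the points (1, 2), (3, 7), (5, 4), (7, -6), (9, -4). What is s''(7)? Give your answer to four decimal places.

Write M_i for s''(x_i). With h_i = 2, 2, 2, 2 and divided differences Δ_i = 5/2, -3/2, -5, 1, the continuity of s' gives the tridiagonal system
  2·M_0 + 8·M_1 + 2·M_2 = 6(Δ_1 - Δ_0) = -24
  2·M_1 + 8·M_2 + 2·M_3 = 6(Δ_2 - Δ_1) = -21
  2·M_2 + 8·M_3 + 2·M_4 = 6(Δ_3 - Δ_2) = 36
Natural end conditions: M_0 = M_4 = 0.
Forward elimination and back-substitution give M_0 = 0, M_1 = -15/7, M_2 = -24/7, M_3 = 75/14, M_4 = 0.

5.3571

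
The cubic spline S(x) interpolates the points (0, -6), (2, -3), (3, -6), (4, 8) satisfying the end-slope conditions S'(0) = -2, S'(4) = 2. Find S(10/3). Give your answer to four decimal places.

With M_i denoting the second derivative at x_i, h_i = 2, 1, 1, and Δ_i = (y_(i+1) − y_i)/h_i = 3/2, -3, 14:
  2·M_0 + 6·M_1 + 1·M_2 = 6(Δ_1 - Δ_0) = -27
  1·M_1 + 4·M_2 + 1·M_3 = 6(Δ_2 - Δ_1) = 102
Clamped end conditions give two more equations: 2h_0·M_0 + h_0·M_1 = 6(Δ_0 - S'(0)) = 21 and h_2·M_2 + 2h_2·M_3 = 6(S'(4) - Δ_2) = -72.
Solving the tridiagonal system: M_0 = 295/22, M_1 = -359/22, M_2 = 485/11, M_3 = -1277/22.
On [3, 4], S(x) = -6 + 395/44·(x - 3) + 485/22·(x - 3)² - 749/44·(x - 3)³.
With (x - 3) = 1/3: S(10/3) = -353/297.

-1.1886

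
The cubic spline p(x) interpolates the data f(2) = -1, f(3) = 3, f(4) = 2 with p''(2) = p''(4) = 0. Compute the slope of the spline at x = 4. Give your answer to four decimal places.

-2.2500

Put M_i = p'' at the i-th knot. Here h = (1, 1) and Δ = (4, -1), so the interior equations h_(i-1)·M_(i-1) + 2(h_(i-1)+h_i)·M_i + h_i·M_(i+1) = 6(Δ_i − Δ_(i-1)) read
  1·M_0 + 4·M_1 + 1·M_2 = 6(Δ_1 - Δ_0) = -30
Natural end conditions: M_0 = M_2 = 0.
Solving the tridiagonal system: M_0 = 0, M_1 = -15/2, M_2 = 0.
On [3, 4], p'(x) = b_1 + 2c_1·(x - 3) + 3d_1·(x - 3)² with b_1 = Δ_1 - h_1(2M_1 + M_2)/6 = 3/2, c_1 = M_1/2 = -15/4, d_1 = (M_2 - M_1)/(6h_1) = 5/4. So p'(4) = -9/4.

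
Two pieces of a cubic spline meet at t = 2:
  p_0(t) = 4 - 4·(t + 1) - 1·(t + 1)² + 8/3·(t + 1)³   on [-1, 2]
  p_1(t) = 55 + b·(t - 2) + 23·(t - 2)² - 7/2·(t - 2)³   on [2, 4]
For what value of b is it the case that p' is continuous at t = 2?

p_0'(t) = -4 - 2·(t + 1) + 8·(t + 1)², so p_0'(2) = 62. On the right, p_1'(2) = b, so b = 62.

62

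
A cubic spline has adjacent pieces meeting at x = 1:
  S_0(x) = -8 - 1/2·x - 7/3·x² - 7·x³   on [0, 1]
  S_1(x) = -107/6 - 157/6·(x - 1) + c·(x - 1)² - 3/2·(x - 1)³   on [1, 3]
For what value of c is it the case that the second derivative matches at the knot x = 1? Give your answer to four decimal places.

S_0''(x) = -14/3 - 42·x, so S_0''(1) = -140/3. On the right, S_1''(1) = 2c, so c = -70/3.

-23.3333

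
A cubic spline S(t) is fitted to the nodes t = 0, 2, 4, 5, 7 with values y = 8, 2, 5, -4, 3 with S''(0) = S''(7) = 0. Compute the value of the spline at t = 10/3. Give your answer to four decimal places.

6.3796

Write M_i for S''(x_i). With h_i = 2, 2, 1, 2 and divided differences Δ_i = -3, 3/2, -9, 7/2, the continuity of S' gives the tridiagonal system
  2·M_0 + 8·M_1 + 2·M_2 = 6(Δ_1 - Δ_0) = 27
  2·M_1 + 6·M_2 + 1·M_3 = 6(Δ_2 - Δ_1) = -63
  1·M_2 + 6·M_3 + 2·M_4 = 6(Δ_3 - Δ_2) = 75
Natural end conditions: M_0 = M_4 = 0.
Forward elimination and back-substitution give M_0 = 0, M_1 = 1851/256, M_2 = -987/64, M_3 = 1929/128, M_4 = 0.
On [2, 4], S(t) = 2 + 233/128·(t - 2) + 1851/512·(t - 2)² - 1933/1024·(t - 2)³.
With (t - 2) = 4/3: S(10/3) = 689/108.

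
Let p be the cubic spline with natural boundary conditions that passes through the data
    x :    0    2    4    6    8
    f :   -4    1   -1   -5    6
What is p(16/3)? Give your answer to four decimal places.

Put σ_i = p'' at the i-th knot. Here h = (2, 2, 2, 2) and Δ = (5/2, -1, -2, 11/2), so the interior equations h_(i-1)·σ_(i-1) + 2(h_(i-1)+h_i)·σ_i + h_i·σ_(i+1) = 6(Δ_i − Δ_(i-1)) read
  2·σ_0 + 8·σ_1 + 2·σ_2 = 6(Δ_1 - Δ_0) = -21
  2·σ_1 + 8·σ_2 + 2·σ_3 = 6(Δ_2 - Δ_1) = -6
  2·σ_2 + 8·σ_3 + 2·σ_4 = 6(Δ_3 - Δ_2) = 45
Natural end conditions: σ_0 = σ_4 = 0.
Hence σ_0 = 0, σ_1 = -123/56, σ_2 = -12/7, σ_3 = 339/56, σ_4 = 0.
On [4, 6], p(x) = -1 - 23/8·(x - 4) - 6/7·(x - 4)² + 145/224·(x - 4)³.
With (x - 4) = 4/3: p(16/3) = -1823/378.

-4.8228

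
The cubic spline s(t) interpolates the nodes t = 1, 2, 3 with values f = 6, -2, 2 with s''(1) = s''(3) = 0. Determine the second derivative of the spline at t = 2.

18

Write m_i for s''(x_i). With h_i = 1, 1 and divided differences Δ_i = -8, 4, the continuity of s' gives the tridiagonal system
  1·m_0 + 4·m_1 + 1·m_2 = 6(Δ_1 - Δ_0) = 72
Natural end conditions: m_0 = m_2 = 0.
Forward elimination and back-substitution give m_0 = 0, m_1 = 18, m_2 = 0.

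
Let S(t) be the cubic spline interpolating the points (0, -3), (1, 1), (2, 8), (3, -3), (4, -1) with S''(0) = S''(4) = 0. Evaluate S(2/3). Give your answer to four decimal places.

Write M_i for S''(x_i). With h_i = 1, 1, 1, 1 and divided differences Δ_i = 4, 7, -11, 2, the continuity of S' gives the tridiagonal system
  1·M_0 + 4·M_1 + 1·M_2 = 6(Δ_1 - Δ_0) = 18
  1·M_1 + 4·M_2 + 1·M_3 = 6(Δ_2 - Δ_1) = -108
  1·M_2 + 4·M_3 + 1·M_4 = 6(Δ_3 - Δ_2) = 78
Natural end conditions: M_0 = M_4 = 0.
Solving the tridiagonal system: M_0 = 0, M_1 = 195/14, M_2 = -264/7, M_3 = 405/14, M_4 = 0.
On [0, 1], S(t) = -3 + 47/28·t + 0·t² + 65/28·t³.
With t = 2/3: S(2/3) = -451/378.

-1.1931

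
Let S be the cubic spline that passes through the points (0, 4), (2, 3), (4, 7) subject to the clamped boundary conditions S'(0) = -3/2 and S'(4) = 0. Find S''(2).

3

Put m_i = S'' at the i-th knot. Here h = (2, 2) and Δ = (-1/2, 2), so the interior equations h_(i-1)·m_(i-1) + 2(h_(i-1)+h_i)·m_i + h_i·m_(i+1) = 6(Δ_i − Δ_(i-1)) read
  2·m_0 + 8·m_1 + 2·m_2 = 6(Δ_1 - Δ_0) = 15
Clamped end conditions give two more equations: 2h_0·m_0 + h_0·m_1 = 6(Δ_0 - S'(0)) = 6 and h_1·m_1 + 2h_1·m_2 = 6(S'(4) - Δ_1) = -12.
Solving: m_0 = 0, m_1 = 3, m_2 = -9/2.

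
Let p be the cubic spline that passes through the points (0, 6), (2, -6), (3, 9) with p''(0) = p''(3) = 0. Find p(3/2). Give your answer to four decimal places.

Let M_i = p''(x_i). Step sizes h_i = 2, 1; slopes of the chords Δ_i = (y_(i+1) - y_i)/h_i = -6, 15.
  2·M_0 + 6·M_1 + 1·M_2 = 6(Δ_1 - Δ_0) = 126
Natural end conditions: M_0 = M_2 = 0.
Solving the tridiagonal system: M_0 = 0, M_1 = 21, M_2 = 0.
On [0, 2], p(t) = 6 - 13·t + 0·t² + 7/4·t³.
With t = 3/2: p(3/2) = -243/32.

-7.5938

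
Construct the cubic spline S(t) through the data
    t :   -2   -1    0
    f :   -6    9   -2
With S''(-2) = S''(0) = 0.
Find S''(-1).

-39

Write M_i for S''(x_i). With h_i = 1, 1 and divided differences Δ_i = 15, -11, the continuity of S' gives the tridiagonal system
  1·M_0 + 4·M_1 + 1·M_2 = 6(Δ_1 - Δ_0) = -156
Natural end conditions: M_0 = M_2 = 0.
Forward elimination and back-substitution give M_0 = 0, M_1 = -39, M_2 = 0.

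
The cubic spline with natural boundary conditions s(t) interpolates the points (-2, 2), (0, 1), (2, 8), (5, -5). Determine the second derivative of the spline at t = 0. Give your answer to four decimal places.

Let σ_i = s''(x_i). Step sizes h_i = 2, 2, 3; slopes of the chords Δ_i = (y_(i+1) - y_i)/h_i = -1/2, 7/2, -13/3.
  2·σ_0 + 8·σ_1 + 2·σ_2 = 6(Δ_1 - Δ_0) = 24
  2·σ_1 + 10·σ_2 + 3·σ_3 = 6(Δ_2 - Δ_1) = -47
Natural end conditions: σ_0 = σ_3 = 0.
Solving: σ_0 = 0, σ_1 = 167/38, σ_2 = -106/19, σ_3 = 0.

4.3947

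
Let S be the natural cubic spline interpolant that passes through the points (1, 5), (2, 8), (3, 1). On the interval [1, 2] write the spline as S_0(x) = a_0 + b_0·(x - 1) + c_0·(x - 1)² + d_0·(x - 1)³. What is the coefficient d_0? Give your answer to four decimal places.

-2.5000

With σ_i denoting the second derivative at x_i, h_i = 1, 1, and Δ_i = (y_(i+1) − y_i)/h_i = 3, -7:
  1·σ_0 + 4·σ_1 + 1·σ_2 = 6(Δ_1 - Δ_0) = -60
Natural end conditions: σ_0 = σ_2 = 0.
Hence σ_0 = 0, σ_1 = -15, σ_2 = 0.
On [1, 2], with S_0(x) = a_0 + b_0·(x - 1) + c_0·(x - 1)² + d_0·(x - 1)³: c_0 = σ_0/2 = 0, d_0 = (σ_1 - σ_0)/(6h_0) = -5/2, b_0 = Δ_0 - h_0(2σ_0 + σ_1)/6 = 11/2.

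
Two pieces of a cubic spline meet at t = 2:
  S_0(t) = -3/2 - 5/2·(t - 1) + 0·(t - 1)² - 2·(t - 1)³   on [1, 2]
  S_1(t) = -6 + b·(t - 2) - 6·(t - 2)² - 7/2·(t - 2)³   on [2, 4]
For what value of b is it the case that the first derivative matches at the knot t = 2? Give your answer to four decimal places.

S_0'(t) = -5/2 + 0·(t - 1) - 6·(t - 1)², so S_0'(2) = -17/2. On the right, S_1'(2) = b, so b = -17/2.

-8.5000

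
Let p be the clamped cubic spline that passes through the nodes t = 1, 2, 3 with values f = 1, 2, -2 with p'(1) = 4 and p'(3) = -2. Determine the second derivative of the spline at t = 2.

-9

Write M_i for p''(x_i). With h_i = 1, 1 and divided differences Δ_i = 1, -4, the continuity of p' gives the tridiagonal system
  1·M_0 + 4·M_1 + 1·M_2 = 6(Δ_1 - Δ_0) = -30
Clamped end conditions give two more equations: 2h_0·M_0 + h_0·M_1 = 6(Δ_0 - p'(1)) = -18 and h_1·M_1 + 2h_1·M_2 = 6(p'(3) - Δ_1) = 12.
Solving the tridiagonal system: M_0 = -9/2, M_1 = -9, M_2 = 21/2.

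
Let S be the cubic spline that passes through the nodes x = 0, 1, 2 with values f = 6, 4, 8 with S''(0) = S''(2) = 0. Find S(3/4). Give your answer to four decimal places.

4.0078

Put M_i = S'' at the i-th knot. Here h = (1, 1) and Δ = (-2, 4), so the interior equations h_(i-1)·M_(i-1) + 2(h_(i-1)+h_i)·M_i + h_i·M_(i+1) = 6(Δ_i − Δ_(i-1)) read
  1·M_0 + 4·M_1 + 1·M_2 = 6(Δ_1 - Δ_0) = 36
Natural end conditions: M_0 = M_2 = 0.
Solving: M_0 = 0, M_1 = 9, M_2 = 0.
On [0, 1], S(x) = 6 - 7/2·x + 0·x² + 3/2·x³.
With x = 3/4: S(3/4) = 513/128.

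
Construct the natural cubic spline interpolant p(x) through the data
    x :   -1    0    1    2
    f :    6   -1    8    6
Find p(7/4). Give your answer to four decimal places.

7.4375

With M_i denoting the second derivative at x_i, h_i = 1, 1, 1, and Δ_i = (y_(i+1) − y_i)/h_i = -7, 9, -2:
  1·M_0 + 4·M_1 + 1·M_2 = 6(Δ_1 - Δ_0) = 96
  1·M_1 + 4·M_2 + 1·M_3 = 6(Δ_2 - Δ_1) = -66
Natural end conditions: M_0 = M_3 = 0.
Solving: M_0 = 0, M_1 = 30, M_2 = -24, M_3 = 0.
On [1, 2], p(x) = 8 + 6·(x - 1) - 12·(x - 1)² + 4·(x - 1)³.
With (x - 1) = 3/4: p(7/4) = 119/16.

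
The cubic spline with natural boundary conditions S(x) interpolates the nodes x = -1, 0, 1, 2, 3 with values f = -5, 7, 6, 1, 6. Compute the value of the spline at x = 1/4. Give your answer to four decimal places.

7.9579

With M_i denoting the second derivative at x_i, h_i = 1, 1, 1, 1, and Δ_i = (y_(i+1) − y_i)/h_i = 12, -1, -5, 5:
  1·M_0 + 4·M_1 + 1·M_2 = 6(Δ_1 - Δ_0) = -78
  1·M_1 + 4·M_2 + 1·M_3 = 6(Δ_2 - Δ_1) = -24
  1·M_2 + 4·M_3 + 1·M_4 = 6(Δ_3 - Δ_2) = 60
Natural end conditions: M_0 = M_4 = 0.
Forward elimination and back-substitution give M_0 = 0, M_1 = -507/28, M_2 = -39/7, M_3 = 459/28, M_4 = 0.
On [0, 1], S(x) = 7 + 167/28·x - 507/56·x² + 117/56·x³.
With x = 1/4: S(1/4) = 28521/3584.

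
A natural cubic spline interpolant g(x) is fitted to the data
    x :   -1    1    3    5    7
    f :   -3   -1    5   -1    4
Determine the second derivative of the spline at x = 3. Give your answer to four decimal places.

-6.7500

Write m_i for g''(x_i). With h_i = 2, 2, 2, 2 and divided differences Δ_i = 1, 3, -3, 5/2, the continuity of g' gives the tridiagonal system
  2·m_0 + 8·m_1 + 2·m_2 = 6(Δ_1 - Δ_0) = 12
  2·m_1 + 8·m_2 + 2·m_3 = 6(Δ_2 - Δ_1) = -36
  2·m_2 + 8·m_3 + 2·m_4 = 6(Δ_3 - Δ_2) = 33
Natural end conditions: m_0 = m_4 = 0.
Forward elimination and back-substitution give m_0 = 0, m_1 = 51/16, m_2 = -27/4, m_3 = 93/16, m_4 = 0.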